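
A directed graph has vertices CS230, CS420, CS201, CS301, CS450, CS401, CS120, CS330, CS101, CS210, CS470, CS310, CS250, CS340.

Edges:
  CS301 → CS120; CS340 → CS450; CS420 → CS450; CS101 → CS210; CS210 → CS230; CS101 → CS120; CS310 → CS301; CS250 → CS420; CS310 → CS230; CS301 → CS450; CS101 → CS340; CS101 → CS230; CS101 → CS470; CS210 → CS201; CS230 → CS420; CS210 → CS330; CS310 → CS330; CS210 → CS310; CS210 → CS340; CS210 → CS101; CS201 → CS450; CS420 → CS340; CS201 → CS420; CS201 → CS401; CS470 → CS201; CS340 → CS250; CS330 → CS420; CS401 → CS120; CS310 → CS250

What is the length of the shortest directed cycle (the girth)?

2

For each vertex v, BFS finds the shortest path from v back to v.
The shortest such closed walk is CS210 → CS101 → CS210, length 2.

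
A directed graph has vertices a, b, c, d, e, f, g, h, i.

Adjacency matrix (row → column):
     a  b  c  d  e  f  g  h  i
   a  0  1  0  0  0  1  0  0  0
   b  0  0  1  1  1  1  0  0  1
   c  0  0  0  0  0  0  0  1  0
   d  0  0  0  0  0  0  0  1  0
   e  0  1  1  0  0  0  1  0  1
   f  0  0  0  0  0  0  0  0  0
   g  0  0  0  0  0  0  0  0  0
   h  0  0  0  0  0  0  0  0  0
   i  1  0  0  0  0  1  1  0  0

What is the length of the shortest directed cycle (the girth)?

2

For each vertex v, BFS finds the shortest path from v back to v.
The shortest such closed walk is e → b → e, length 2.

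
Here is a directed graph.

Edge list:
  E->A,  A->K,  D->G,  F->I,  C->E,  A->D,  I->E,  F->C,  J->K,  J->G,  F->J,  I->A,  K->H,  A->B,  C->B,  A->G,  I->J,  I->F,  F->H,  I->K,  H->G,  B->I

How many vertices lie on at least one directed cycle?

A vertex is on a directed cycle iff it belongs to a strongly connected component of size ≥ 2 (or has a self-loop).
The vertices on cycles are {A, B, C, E, F, I} — 6 in total.

6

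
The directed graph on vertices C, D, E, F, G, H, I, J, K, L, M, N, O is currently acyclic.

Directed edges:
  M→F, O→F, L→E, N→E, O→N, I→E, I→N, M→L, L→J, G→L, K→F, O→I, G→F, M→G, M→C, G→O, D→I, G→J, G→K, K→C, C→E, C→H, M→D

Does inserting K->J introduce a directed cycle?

Adding K→J creates a cycle iff J can already reach K.
Explore from J: no path reaches K. The graph stays acyclic.

No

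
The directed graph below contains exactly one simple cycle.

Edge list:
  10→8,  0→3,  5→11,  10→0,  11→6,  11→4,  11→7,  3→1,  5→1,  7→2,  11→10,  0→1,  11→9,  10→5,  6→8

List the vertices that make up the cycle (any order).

5, 10, 11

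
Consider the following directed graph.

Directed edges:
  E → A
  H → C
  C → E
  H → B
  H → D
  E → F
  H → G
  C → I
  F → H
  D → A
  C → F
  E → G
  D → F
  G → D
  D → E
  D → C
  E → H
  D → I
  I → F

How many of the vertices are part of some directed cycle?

7

A vertex is on a directed cycle iff it belongs to a strongly connected component of size ≥ 2 (or has a self-loop).
The vertices on cycles are {C, D, E, F, G, H, I} — 7 in total.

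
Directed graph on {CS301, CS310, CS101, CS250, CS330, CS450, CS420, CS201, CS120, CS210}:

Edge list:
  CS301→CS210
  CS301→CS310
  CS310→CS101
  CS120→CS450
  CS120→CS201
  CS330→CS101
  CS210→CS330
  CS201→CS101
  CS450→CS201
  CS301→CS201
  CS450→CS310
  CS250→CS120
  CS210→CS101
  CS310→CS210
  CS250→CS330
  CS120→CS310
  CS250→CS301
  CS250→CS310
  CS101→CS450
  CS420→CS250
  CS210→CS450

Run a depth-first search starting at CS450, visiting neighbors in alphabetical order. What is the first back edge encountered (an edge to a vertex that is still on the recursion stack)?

DFS from CS450 (visiting neighbors in alphabetical order); mark gray on enter, black on exit:
CS450 gray
  CS201 gray
    CS101 gray
      CS101→CS450: CS450 is gray → back edge
First back edge: CS101 → CS450.

CS101→CS450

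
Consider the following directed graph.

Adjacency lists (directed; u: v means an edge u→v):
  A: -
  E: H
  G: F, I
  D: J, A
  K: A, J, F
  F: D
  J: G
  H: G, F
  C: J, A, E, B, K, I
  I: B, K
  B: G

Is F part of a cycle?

F is on a cycle iff F can reach itself via ≥1 edge.
F → D → J → G → F — yes.

Yes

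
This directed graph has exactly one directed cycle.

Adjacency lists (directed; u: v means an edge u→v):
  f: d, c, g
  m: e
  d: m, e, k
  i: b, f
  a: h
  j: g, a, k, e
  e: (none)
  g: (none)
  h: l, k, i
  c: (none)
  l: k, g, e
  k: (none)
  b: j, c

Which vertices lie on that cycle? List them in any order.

a, b, h, i, j

DFS with gray/black marking from h:
h gray
  l gray
    k gray
    k black
    g gray
    g black
    e gray
    e black
  l black
  h→k: k black — skip
  i gray
    b gray
      j gray
        j→g: g black — skip
        a gray
          a→h: h is gray → back edge
Back edge closes the cycle h → i → b → j → a → h; its vertices are {a, b, h, i, j}.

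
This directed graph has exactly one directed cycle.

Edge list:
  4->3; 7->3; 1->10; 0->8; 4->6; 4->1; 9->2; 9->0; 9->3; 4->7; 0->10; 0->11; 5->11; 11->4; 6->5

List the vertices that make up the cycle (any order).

4, 5, 6, 11

DFS with gray/black marking from 11:
11 gray
  4 gray
    1 gray
      10 gray
      10 black
    1 black
    6 gray
      5 gray
        5→11: 11 is gray → back edge
Back edge closes the cycle 11 → 4 → 6 → 5 → 11; its vertices are {4, 5, 6, 11}.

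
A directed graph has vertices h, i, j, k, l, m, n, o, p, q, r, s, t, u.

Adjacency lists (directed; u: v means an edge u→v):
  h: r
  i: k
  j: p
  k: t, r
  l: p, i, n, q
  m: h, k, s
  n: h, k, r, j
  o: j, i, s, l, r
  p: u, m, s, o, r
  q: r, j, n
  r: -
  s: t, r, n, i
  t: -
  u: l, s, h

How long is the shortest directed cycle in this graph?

3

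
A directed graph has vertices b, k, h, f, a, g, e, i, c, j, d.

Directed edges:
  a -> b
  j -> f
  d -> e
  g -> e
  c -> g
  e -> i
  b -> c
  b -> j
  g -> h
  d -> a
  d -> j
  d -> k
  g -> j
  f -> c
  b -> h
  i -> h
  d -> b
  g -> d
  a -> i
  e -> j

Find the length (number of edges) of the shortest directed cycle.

4

For each vertex v, BFS finds the shortest path from v back to v.
The shortest such closed walk is g → j → f → c → g, length 4.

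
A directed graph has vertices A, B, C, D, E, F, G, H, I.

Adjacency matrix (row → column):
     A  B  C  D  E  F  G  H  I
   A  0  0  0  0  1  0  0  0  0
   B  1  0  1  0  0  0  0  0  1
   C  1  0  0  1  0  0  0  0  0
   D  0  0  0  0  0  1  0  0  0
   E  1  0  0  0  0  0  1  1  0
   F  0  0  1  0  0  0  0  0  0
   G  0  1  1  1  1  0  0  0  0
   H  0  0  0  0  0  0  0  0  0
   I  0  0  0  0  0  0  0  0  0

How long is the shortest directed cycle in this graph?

For each vertex v, BFS finds the shortest path from v back to v.
The shortest such closed walk is G → E → G, length 2.

2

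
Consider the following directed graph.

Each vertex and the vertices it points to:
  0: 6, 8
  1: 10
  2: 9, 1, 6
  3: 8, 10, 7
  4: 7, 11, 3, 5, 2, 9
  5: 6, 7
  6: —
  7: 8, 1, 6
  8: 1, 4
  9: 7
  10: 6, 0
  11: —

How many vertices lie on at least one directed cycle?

10

A vertex is on a directed cycle iff it belongs to a strongly connected component of size ≥ 2 (or has a self-loop).
The vertices on cycles are {0, 1, 2, 3, 4, 5, 7, 8, 9, 10} — 10 in total.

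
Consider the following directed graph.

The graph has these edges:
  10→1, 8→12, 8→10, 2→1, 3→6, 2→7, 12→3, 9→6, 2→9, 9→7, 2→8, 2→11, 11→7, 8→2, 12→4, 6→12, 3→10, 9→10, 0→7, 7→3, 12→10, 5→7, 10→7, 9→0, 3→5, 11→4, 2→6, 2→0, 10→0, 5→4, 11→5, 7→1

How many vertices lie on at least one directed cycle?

9

A vertex is on a directed cycle iff it belongs to a strongly connected component of size ≥ 2 (or has a self-loop).
The vertices on cycles are {0, 2, 3, 5, 6, 7, 8, 10, 12} — 9 in total.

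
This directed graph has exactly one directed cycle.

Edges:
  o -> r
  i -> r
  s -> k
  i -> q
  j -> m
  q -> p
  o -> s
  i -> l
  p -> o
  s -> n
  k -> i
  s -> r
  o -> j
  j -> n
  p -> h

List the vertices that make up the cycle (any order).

i, k, o, p, q, s

DFS with gray/black marking from p:
p gray
  h gray
  h black
  o gray
    r gray
    r black
    s gray
      n gray
      n black
      s→r: r black — skip
      k gray
        i gray
          i→r: r black — skip
          l gray
          l black
          q gray
            q→p: p is gray → back edge
Back edge closes the cycle p → o → s → k → i → q → p; its vertices are {i, k, o, p, q, s}.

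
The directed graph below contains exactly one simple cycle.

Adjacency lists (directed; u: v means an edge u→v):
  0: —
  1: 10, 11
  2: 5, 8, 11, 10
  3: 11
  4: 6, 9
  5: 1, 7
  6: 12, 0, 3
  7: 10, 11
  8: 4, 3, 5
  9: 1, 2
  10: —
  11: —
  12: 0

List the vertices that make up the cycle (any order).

DFS with gray/black marking from 2:
2 gray
  5 gray
    1 gray
      10 gray
      10 black
      11 gray
      11 black
    1 black
    7 gray
      7→10: 10 black — skip
      7→11: 11 black — skip
    7 black
  5 black
  8 gray
    4 gray
      6 gray
        12 gray
          0 gray
          0 black
        12 black
        6→0: 0 black — skip
        3 gray
          3→11: 11 black — skip
        3 black
      6 black
      9 gray
        9→1: 1 black — skip
        9→2: 2 is gray → back edge
Back edge closes the cycle 2 → 8 → 4 → 9 → 2; its vertices are {2, 4, 8, 9}.

2, 4, 8, 9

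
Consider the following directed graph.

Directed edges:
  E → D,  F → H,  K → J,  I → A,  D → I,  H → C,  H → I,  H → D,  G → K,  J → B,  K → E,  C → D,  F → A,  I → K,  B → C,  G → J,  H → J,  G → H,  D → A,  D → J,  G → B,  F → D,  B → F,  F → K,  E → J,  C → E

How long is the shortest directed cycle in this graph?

For each vertex v, BFS finds the shortest path from v back to v.
The shortest such closed walk is B → F → H → J → B, length 4.

4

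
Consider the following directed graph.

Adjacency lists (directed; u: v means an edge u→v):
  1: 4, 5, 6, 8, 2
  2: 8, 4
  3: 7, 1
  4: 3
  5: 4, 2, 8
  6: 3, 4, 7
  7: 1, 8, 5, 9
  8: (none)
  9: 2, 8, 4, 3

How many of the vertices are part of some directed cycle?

A vertex is on a directed cycle iff it belongs to a strongly connected component of size ≥ 2 (or has a self-loop).
The vertices on cycles are {1, 2, 3, 4, 5, 6, 7, 9} — 8 in total.

8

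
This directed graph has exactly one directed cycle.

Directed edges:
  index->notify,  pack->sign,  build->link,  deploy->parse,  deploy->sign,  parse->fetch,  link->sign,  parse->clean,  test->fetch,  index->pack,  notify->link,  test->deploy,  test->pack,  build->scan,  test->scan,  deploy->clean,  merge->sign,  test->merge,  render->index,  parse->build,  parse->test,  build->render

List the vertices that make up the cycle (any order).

test, parse, deploy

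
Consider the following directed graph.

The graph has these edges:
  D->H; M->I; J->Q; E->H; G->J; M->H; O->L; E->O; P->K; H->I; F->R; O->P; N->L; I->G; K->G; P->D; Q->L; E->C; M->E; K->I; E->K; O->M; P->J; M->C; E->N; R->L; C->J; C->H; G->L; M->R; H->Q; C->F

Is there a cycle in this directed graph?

Yes

DFS with white/gray/black marking, starting from P:
P gray
  K gray
    I gray
      G gray
        J gray
          Q gray
            L gray
            L black
          Q black
        J black
        G→L: L black — skip
      G black
    I black
    K→G: G black — skip
  K black
  D gray
    H gray
      H→Q: Q black — skip
      H→I: I black — skip
    H black
  D black
  P→J: J black — skip
P black
C gray
  F gray
    R gray
      R→L: L black — skip
    R black
  F black
  C→J: J black — skip
  C→H: H black — skip
C black
E gray
  O gray
    O→P: P black — skip
    O→L: L black — skip
    M gray
      M→R: R black — skip
      M→H: H black — skip
      M→E: E is gray → back edge
Back edge found, so a cycle exists: E → O → M → E.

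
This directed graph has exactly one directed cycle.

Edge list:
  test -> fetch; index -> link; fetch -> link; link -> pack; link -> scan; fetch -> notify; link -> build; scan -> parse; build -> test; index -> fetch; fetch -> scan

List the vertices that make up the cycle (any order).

DFS with gray/black marking from fetch:
fetch gray
  notify gray
  notify black
  scan gray
    parse gray
    parse black
  scan black
  link gray
    build gray
      test gray
        test→fetch: fetch is gray → back edge
Back edge closes the cycle fetch → link → build → test → fetch; its vertices are {link, test, build, fetch}.

link, test, build, fetch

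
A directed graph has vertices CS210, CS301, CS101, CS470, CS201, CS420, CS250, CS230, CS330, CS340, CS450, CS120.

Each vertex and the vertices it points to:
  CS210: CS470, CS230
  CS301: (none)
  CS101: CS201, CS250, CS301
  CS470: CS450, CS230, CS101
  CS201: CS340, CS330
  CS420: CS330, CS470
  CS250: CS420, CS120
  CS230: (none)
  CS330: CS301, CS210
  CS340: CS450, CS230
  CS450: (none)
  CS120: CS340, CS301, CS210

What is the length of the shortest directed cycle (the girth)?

For each vertex v, BFS finds the shortest path from v back to v.
The shortest such closed walk is CS250 → CS420 → CS470 → CS101 → CS250, length 4.

4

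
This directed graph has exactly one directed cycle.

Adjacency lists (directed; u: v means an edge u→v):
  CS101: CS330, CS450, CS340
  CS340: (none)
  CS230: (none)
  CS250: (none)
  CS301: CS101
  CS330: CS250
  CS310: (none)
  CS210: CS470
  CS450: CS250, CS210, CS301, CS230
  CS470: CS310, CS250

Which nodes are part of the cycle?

CS101, CS301, CS450

DFS with gray/black marking from CS450:
CS450 gray
  CS250 gray
  CS250 black
  CS210 gray
    CS470 gray
      CS310 gray
      CS310 black
      CS470→CS250: CS250 black — skip
    CS470 black
  CS210 black
  CS301 gray
    CS101 gray
      CS330 gray
        CS330→CS250: CS250 black — skip
      CS330 black
      CS101→CS450: CS450 is gray → back edge
Back edge closes the cycle CS450 → CS301 → CS101 → CS450; its vertices are {CS101, CS301, CS450}.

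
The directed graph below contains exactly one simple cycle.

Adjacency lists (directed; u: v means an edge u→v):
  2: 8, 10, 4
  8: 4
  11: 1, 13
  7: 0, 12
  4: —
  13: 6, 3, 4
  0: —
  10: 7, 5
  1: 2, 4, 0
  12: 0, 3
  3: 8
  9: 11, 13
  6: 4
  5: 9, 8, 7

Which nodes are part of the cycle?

DFS with gray/black marking from 10:
10 gray
  7 gray
    0 gray
    0 black
    12 gray
      12→0: 0 black — skip
      3 gray
        8 gray
          4 gray
          4 black
        8 black
      3 black
    12 black
  7 black
  5 gray
    9 gray
      11 gray
        1 gray
          2 gray
            2→8: 8 black — skip
            2→10: 10 is gray → back edge
Back edge closes the cycle 10 → 5 → 9 → 11 → 1 → 2 → 10; its vertices are {1, 2, 5, 9, 10, 11}.

1, 2, 5, 9, 10, 11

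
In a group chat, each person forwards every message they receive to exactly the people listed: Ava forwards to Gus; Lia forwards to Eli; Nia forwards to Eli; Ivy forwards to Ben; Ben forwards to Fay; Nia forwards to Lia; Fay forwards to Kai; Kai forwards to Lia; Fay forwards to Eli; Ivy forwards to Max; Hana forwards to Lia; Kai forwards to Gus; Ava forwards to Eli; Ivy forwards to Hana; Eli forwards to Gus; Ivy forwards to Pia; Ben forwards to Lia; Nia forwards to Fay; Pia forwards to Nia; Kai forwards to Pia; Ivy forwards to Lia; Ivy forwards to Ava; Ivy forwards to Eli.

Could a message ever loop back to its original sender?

Yes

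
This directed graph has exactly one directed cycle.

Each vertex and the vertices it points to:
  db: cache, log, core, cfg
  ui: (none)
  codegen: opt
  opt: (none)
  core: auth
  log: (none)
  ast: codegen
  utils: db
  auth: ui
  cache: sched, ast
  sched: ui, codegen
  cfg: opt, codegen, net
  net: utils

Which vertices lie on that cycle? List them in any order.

DFS with gray/black marking from db:
db gray
  cache gray
    sched gray
      ui gray
      ui black
      codegen gray
        opt gray
        opt black
      codegen black
    sched black
    ast gray
      ast→codegen: codegen black — skip
    ast black
  cache black
  log gray
  log black
  core gray
    auth gray
      auth→ui: ui black — skip
    auth black
  core black
  cfg gray
    cfg→opt: opt black — skip
    cfg→codegen: codegen black — skip
    net gray
      utils gray
        utils→db: db is gray → back edge
Back edge closes the cycle db → cfg → net → utils → db; its vertices are {db, cfg, net, utils}.

db, cfg, net, utils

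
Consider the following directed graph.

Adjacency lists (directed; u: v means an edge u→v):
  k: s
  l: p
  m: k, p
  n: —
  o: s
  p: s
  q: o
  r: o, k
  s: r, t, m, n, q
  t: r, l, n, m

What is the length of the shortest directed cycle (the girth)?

For each vertex v, BFS finds the shortest path from v back to v.
The shortest such closed walk is s → q → o → s, length 3.

3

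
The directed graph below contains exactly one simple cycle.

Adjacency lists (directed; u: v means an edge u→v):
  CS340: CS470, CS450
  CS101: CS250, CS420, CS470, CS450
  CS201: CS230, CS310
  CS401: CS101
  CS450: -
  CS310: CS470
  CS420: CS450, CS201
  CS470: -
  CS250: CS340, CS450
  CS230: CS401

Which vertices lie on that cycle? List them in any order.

DFS with gray/black marking from CS201:
CS201 gray
  CS230 gray
    CS401 gray
      CS101 gray
        CS250 gray
          CS340 gray
            CS470 gray
            CS470 black
            CS450 gray
            CS450 black
          CS340 black
          CS250→CS450: CS450 black — skip
        CS250 black
        CS420 gray
          CS420→CS450: CS450 black — skip
          CS420→CS201: CS201 is gray → back edge
Back edge closes the cycle CS201 → CS230 → CS401 → CS101 → CS420 → CS201; its vertices are {CS101, CS201, CS230, CS401, CS420}.

CS101, CS201, CS230, CS401, CS420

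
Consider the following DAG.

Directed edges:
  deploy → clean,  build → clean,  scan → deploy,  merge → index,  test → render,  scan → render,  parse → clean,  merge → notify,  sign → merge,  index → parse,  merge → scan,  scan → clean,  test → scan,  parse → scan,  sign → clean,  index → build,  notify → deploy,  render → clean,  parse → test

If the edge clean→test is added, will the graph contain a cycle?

Yes

Adding clean→test creates a cycle iff test can already reach clean.
Path from test: test → render → clean.
So test → … → clean → test is a cycle.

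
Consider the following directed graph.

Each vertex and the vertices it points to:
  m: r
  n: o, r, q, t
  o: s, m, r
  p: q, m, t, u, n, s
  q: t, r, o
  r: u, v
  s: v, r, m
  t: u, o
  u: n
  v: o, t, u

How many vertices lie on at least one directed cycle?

9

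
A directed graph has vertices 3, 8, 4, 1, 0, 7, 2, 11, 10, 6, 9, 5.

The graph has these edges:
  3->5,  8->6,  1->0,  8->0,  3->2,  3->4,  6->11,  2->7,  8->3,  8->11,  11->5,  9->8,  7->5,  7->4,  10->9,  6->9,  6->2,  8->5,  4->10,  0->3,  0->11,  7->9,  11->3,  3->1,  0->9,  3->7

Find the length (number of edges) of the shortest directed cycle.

3

For each vertex v, BFS finds the shortest path from v back to v.
The shortest such closed walk is 8 → 6 → 9 → 8, length 3.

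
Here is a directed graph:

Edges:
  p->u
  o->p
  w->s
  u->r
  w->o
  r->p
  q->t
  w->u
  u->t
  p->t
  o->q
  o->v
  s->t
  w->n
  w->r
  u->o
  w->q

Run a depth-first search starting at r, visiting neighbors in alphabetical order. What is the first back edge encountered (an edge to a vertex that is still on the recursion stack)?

DFS from r (visiting neighbors in alphabetical order); mark gray on enter, black on exit:
r gray
  p gray
    t gray
    t black
    u gray
      o gray
        o→p: p is gray → back edge
First back edge: o → p.

o->p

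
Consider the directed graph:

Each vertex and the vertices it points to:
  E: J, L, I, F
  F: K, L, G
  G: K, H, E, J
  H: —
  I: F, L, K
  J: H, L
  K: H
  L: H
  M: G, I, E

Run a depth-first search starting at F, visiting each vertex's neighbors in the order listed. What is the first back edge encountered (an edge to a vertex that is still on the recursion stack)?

I->F

DFS from F (visiting each vertex's neighbors in the order listed); mark gray on enter, black on exit:
F gray
  K gray
    H gray
    H black
  K black
  L gray
    L→H: H black — skip
  L black
  G gray
    G→K: K black — skip
    G→H: H black — skip
    E gray
      J gray
        J→H: H black — skip
        J→L: L black — skip
      J black
      E→L: L black — skip
      I gray
        I→F: F is gray → back edge
First back edge: I → F.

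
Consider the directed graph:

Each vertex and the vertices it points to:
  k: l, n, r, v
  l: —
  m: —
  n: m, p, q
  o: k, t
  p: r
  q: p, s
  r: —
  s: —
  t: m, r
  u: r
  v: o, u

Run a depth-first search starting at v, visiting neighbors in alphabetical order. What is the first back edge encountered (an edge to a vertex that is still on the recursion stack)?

k->v

DFS from v (visiting neighbors in alphabetical order); mark gray on enter, black on exit:
v gray
  o gray
    k gray
      l gray
      l black
      n gray
        m gray
        m black
        p gray
          r gray
          r black
        p black
        q gray
          q→p: p black — skip
          s gray
          s black
        q black
      n black
      k→r: r black — skip
      k→v: v is gray → back edge
First back edge: k → v.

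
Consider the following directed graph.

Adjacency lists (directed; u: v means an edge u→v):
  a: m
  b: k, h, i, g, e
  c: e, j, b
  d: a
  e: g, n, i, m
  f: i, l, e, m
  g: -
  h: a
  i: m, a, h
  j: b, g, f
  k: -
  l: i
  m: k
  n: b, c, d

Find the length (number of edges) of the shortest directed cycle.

3

For each vertex v, BFS finds the shortest path from v back to v.
The shortest such closed walk is n → c → e → n, length 3.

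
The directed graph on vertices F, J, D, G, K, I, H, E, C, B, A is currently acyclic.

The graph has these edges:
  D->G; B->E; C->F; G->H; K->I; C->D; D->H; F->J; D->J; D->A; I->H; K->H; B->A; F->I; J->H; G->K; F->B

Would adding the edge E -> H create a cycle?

No

Adding E→H creates a cycle iff H can already reach E.
Explore from H: no path reaches E. The graph stays acyclic.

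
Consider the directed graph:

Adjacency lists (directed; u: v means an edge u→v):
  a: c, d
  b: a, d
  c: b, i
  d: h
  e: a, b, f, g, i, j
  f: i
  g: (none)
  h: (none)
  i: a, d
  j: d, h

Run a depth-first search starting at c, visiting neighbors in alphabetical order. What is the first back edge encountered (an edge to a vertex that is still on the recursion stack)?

DFS from c (visiting neighbors in alphabetical order); mark gray on enter, black on exit:
c gray
  b gray
    a gray
      a→c: c is gray → back edge
First back edge: a → c.

a→c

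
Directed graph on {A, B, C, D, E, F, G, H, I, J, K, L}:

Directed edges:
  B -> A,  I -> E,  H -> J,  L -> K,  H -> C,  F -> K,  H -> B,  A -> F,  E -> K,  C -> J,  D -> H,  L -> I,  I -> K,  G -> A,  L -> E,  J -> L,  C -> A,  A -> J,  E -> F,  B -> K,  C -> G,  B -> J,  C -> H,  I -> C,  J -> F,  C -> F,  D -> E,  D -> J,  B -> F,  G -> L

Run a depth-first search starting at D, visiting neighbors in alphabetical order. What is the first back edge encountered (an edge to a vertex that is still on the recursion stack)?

DFS from D (visiting neighbors in alphabetical order); mark gray on enter, black on exit:
D gray
  E gray
    F gray
      K gray
      K black
    F black
    E→K: K black — skip
  E black
  H gray
    B gray
      A gray
        A→F: F black — skip
        J gray
          J→F: F black — skip
          L gray
            L→E: E black — skip
            I gray
              C gray
                C→A: A is gray → back edge
First back edge: C → A.

C->A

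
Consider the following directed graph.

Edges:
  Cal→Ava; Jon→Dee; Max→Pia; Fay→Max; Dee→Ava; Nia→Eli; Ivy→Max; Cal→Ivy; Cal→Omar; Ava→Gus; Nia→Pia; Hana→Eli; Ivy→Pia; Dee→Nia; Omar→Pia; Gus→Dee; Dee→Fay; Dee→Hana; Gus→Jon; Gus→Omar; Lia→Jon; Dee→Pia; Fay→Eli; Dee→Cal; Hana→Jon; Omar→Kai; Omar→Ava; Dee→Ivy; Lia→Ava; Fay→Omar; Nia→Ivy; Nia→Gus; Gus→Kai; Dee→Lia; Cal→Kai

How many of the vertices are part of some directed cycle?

10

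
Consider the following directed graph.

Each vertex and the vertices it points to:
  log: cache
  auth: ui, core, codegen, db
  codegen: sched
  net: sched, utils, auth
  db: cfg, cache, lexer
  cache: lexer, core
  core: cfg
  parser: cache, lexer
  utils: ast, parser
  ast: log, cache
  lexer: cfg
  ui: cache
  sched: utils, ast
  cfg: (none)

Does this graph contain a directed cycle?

No

DFS with white/gray/black marking, starting from lexer:
lexer gray
  cfg gray
  cfg black
lexer black
log gray
  cache gray
    cache→lexer: lexer black — skip
    core gray
      core→cfg: cfg black — skip
    core black
  cache black
log black
auth gray
  ui gray
    ui→cache: cache black — skip
  ui black
  auth→core: core black — skip
  codegen gray
    sched gray
      utils gray
        ast gray
          ast→log: log black — skip
          ast→cache: cache black — skip
        ast black
        parser gray
          parser→cache: cache black — skip
          parser→lexer: lexer black — skip
        parser black
      utils black
      sched→ast: ast black — skip
    sched black
  codegen black
  db gray
    db→cfg: cfg black — skip
    db→cache: cache black — skip
    db→lexer: lexer black — skip
  db black
auth black
net gray
  net→sched: sched black — skip
  net→utils: utils black — skip
  net→auth: auth black — skip
net black
Every edge goes to a white or black vertex — no back edge, so the graph is acyclic.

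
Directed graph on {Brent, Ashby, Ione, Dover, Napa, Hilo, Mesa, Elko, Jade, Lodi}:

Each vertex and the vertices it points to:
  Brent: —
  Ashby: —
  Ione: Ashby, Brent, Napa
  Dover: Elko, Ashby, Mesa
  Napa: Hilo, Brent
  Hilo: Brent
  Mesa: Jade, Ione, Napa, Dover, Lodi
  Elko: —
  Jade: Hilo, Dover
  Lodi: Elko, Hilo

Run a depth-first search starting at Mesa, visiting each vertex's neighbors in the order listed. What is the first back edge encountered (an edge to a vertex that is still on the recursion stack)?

DFS from Mesa (visiting each vertex's neighbors in the order listed); mark gray on enter, black on exit:
Mesa gray
  Jade gray
    Hilo gray
      Brent gray
      Brent black
    Hilo black
    Dover gray
      Elko gray
      Elko black
      Ashby gray
      Ashby black
      Dover→Mesa: Mesa is gray → back edge
First back edge: Dover → Mesa.

Dover→Mesa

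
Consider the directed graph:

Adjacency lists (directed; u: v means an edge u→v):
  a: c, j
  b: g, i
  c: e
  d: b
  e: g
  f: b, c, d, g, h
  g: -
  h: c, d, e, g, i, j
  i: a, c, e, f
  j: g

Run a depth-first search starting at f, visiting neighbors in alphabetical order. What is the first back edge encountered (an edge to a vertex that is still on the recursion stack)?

i→f

DFS from f (visiting neighbors in alphabetical order); mark gray on enter, black on exit:
f gray
  b gray
    g gray
    g black
    i gray
      a gray
        c gray
          e gray
            e→g: g black — skip
          e black
        c black
        j gray
          j→g: g black — skip
        j black
      a black
      i→c: c black — skip
      i→e: e black — skip
      i→f: f is gray → back edge
First back edge: i → f.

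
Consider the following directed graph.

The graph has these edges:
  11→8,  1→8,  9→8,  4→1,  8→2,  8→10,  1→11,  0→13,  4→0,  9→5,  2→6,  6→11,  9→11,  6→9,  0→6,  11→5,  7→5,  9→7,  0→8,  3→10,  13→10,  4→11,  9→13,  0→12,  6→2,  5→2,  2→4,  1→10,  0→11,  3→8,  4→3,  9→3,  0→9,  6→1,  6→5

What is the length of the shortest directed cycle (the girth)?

2

For each vertex v, BFS finds the shortest path from v back to v.
The shortest such closed walk is 6 → 2 → 6, length 2.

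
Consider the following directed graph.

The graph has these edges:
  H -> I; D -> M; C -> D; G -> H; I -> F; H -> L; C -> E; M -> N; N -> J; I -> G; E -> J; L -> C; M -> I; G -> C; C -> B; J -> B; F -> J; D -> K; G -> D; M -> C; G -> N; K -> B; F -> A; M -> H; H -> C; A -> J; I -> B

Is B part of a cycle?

B lies on a cycle iff there is a path from B back to itself.
Exploring from B, it never reaches itself; equivalently, its strongly connected component is a singleton.

No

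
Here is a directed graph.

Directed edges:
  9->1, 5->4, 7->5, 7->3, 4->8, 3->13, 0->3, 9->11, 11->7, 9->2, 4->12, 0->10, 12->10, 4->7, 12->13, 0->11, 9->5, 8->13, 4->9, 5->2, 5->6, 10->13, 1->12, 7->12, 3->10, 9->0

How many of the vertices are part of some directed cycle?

A vertex is on a directed cycle iff it belongs to a strongly connected component of size ≥ 2 (or has a self-loop).
The vertices on cycles are {0, 4, 5, 7, 9, 11} — 6 in total.

6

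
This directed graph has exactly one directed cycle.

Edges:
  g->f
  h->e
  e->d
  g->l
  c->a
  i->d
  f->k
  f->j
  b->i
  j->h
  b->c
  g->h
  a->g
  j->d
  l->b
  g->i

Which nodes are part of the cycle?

a, b, c, g, l

DFS with gray/black marking from a:
a gray
  g gray
    f gray
      k gray
      k black
      j gray
        d gray
        d black
        h gray
          e gray
            e→d: d black — skip
          e black
        h black
      j black
    f black
    g→h: h black — skip
    i gray
      i→d: d black — skip
    i black
    l gray
      b gray
        b→i: i black — skip
        c gray
          c→a: a is gray → back edge
Back edge closes the cycle a → g → l → b → c → a; its vertices are {a, b, c, g, l}.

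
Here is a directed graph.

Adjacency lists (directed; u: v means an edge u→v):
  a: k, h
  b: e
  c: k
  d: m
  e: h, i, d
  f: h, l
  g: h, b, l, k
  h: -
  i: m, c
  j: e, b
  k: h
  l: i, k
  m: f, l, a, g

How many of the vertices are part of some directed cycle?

8

A vertex is on a directed cycle iff it belongs to a strongly connected component of size ≥ 2 (or has a self-loop).
The vertices on cycles are {b, d, e, f, g, i, l, m} — 8 in total.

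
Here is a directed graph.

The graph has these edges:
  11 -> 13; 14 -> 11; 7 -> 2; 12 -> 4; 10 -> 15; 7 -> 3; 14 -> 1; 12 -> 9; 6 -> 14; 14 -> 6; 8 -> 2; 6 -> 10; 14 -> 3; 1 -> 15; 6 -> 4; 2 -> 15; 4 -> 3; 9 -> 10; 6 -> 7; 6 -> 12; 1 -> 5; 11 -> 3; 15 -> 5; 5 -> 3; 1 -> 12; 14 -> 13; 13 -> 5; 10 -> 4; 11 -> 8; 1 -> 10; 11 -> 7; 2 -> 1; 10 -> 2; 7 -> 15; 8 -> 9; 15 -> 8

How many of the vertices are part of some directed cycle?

A vertex is on a directed cycle iff it belongs to a strongly connected component of size ≥ 2 (or has a self-loop).
The vertices on cycles are {1, 2, 6, 8, 9, 10, 12, 14, 15} — 9 in total.

9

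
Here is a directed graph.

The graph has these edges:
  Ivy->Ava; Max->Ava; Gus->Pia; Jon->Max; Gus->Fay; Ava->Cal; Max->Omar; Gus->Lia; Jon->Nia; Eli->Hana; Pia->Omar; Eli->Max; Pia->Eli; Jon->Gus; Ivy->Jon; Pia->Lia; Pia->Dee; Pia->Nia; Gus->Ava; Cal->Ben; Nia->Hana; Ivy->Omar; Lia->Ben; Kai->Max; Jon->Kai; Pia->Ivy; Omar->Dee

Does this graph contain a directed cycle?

DFS with white/gray/black marking, starting from Gus:
Gus gray
  Fay gray
  Fay black
  Ava gray
    Cal gray
      Ben gray
      Ben black
    Cal black
  Ava black
  Lia gray
    Lia→Ben: Ben black — skip
  Lia black
  Pia gray
    Pia→Lia: Lia black — skip
    Eli gray
      Hana gray
      Hana black
      Max gray
        Max→Ava: Ava black — skip
        Omar gray
          Dee gray
          Dee black
        Omar black
      Max black
    Eli black
    Ivy gray
      Ivy→Omar: Omar black — skip
      Jon gray
        Nia gray
          Nia→Hana: Hana black — skip
        Nia black
        Jon→Gus: Gus is gray → back edge
Back edge found, so a cycle exists: Gus → Pia → Ivy → Jon → Gus.

Yes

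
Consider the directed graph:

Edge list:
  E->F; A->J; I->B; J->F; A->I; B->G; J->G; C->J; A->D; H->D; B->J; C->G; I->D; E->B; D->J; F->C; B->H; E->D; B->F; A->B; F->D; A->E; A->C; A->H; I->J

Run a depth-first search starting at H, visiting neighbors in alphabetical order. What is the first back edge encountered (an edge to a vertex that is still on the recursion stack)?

C->J

DFS from H (visiting neighbors in alphabetical order); mark gray on enter, black on exit:
H gray
  D gray
    J gray
      F gray
        C gray
          G gray
          G black
          C→J: J is gray → back edge
First back edge: C → J.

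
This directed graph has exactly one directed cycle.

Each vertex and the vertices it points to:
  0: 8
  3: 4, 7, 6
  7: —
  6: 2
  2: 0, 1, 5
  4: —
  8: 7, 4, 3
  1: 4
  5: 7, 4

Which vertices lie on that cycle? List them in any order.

0, 2, 3, 6, 8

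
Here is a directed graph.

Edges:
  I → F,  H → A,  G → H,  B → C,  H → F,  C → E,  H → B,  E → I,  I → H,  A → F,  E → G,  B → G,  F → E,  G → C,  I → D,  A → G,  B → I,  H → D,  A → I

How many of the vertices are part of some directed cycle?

8

A vertex is on a directed cycle iff it belongs to a strongly connected component of size ≥ 2 (or has a self-loop).
The vertices on cycles are {A, B, C, E, F, G, H, I} — 8 in total.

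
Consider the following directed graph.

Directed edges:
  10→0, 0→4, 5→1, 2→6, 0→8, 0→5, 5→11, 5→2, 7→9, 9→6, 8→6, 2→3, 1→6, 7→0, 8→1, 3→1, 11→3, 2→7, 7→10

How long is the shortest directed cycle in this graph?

4

For each vertex v, BFS finds the shortest path from v back to v.
The shortest such closed walk is 0 → 5 → 2 → 7 → 0, length 4.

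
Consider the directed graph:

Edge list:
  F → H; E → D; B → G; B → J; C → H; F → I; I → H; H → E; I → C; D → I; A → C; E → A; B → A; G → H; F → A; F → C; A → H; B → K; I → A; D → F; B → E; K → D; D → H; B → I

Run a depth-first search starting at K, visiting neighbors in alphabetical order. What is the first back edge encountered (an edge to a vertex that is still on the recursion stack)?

DFS from K (visiting neighbors in alphabetical order); mark gray on enter, black on exit:
K gray
  D gray
    F gray
      A gray
        C gray
          H gray
            E gray
              E→A: A is gray → back edge
First back edge: E → A.

E->A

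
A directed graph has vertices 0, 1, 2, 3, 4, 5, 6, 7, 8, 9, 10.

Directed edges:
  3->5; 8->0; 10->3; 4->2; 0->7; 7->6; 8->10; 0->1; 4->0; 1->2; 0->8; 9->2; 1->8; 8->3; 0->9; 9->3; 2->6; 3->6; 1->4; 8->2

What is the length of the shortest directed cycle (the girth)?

2

For each vertex v, BFS finds the shortest path from v back to v.
The shortest such closed walk is 0 → 8 → 0, length 2.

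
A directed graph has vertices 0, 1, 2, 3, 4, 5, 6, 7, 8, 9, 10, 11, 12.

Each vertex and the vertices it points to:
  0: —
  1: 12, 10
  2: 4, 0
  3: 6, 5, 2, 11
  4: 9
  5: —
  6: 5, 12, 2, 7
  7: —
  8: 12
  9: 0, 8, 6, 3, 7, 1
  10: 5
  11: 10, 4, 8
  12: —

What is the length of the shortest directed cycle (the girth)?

For each vertex v, BFS finds the shortest path from v back to v.
The shortest such closed walk is 9 → 6 → 2 → 4 → 9, length 4.

4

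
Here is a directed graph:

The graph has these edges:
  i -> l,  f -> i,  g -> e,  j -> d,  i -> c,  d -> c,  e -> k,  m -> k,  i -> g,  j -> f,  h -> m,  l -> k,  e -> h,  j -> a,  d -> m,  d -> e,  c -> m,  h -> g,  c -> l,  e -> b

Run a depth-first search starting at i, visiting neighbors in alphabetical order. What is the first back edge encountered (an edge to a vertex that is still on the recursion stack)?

h→g

DFS from i (visiting neighbors in alphabetical order); mark gray on enter, black on exit:
i gray
  c gray
    l gray
      k gray
      k black
    l black
    m gray
      m→k: k black — skip
    m black
  c black
  g gray
    e gray
      b gray
      b black
      h gray
        h→g: g is gray → back edge
First back edge: h → g.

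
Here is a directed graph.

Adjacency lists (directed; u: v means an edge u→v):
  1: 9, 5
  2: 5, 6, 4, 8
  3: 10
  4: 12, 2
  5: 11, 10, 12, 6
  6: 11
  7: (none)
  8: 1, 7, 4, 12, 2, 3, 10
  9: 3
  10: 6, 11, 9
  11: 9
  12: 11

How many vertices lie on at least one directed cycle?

8

A vertex is on a directed cycle iff it belongs to a strongly connected component of size ≥ 2 (or has a self-loop).
The vertices on cycles are {2, 3, 4, 6, 8, 9, 10, 11} — 8 in total.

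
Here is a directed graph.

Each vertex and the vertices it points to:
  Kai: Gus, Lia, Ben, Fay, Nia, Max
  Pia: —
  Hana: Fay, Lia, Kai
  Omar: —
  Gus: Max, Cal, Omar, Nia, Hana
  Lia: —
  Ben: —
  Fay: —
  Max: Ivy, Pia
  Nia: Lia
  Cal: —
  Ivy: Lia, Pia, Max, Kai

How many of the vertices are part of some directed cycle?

5

A vertex is on a directed cycle iff it belongs to a strongly connected component of size ≥ 2 (or has a self-loop).
The vertices on cycles are {Gus, Ivy, Kai, Max, Hana} — 5 in total.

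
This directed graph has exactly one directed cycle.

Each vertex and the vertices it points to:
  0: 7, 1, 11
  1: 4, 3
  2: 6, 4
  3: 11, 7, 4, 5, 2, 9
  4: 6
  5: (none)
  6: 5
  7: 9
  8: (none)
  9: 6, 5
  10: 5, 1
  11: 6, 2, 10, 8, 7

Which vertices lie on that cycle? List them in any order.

1, 3, 10, 11

DFS with gray/black marking from 11:
11 gray
  6 gray
    5 gray
    5 black
  6 black
  2 gray
    2→6: 6 black — skip
    4 gray
      4→6: 6 black — skip
    4 black
  2 black
  10 gray
    10→5: 5 black — skip
    1 gray
      1→4: 4 black — skip
      3 gray
        3→11: 11 is gray → back edge
Back edge closes the cycle 11 → 10 → 1 → 3 → 11; its vertices are {1, 3, 10, 11}.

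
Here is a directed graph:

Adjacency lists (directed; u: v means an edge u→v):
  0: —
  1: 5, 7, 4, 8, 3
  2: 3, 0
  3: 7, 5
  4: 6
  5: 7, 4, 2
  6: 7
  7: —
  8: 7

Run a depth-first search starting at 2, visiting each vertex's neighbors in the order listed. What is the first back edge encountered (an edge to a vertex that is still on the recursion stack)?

5->2

DFS from 2 (visiting each vertex's neighbors in the order listed); mark gray on enter, black on exit:
2 gray
  3 gray
    7 gray
    7 black
    5 gray
      5→7: 7 black — skip
      4 gray
        6 gray
          6→7: 7 black — skip
        6 black
      4 black
      5→2: 2 is gray → back edge
First back edge: 5 → 2.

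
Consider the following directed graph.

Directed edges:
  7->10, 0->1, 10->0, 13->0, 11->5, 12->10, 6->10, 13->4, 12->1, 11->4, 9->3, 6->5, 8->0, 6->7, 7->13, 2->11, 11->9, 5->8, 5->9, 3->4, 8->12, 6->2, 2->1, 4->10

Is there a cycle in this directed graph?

DFS with white/gray/black marking, starting from 8:
8 gray
  0 gray
    1 gray
    1 black
  0 black
  12 gray
    10 gray
      10→0: 0 black — skip
    10 black
    12→1: 1 black — skip
  12 black
8 black
2 gray
  2→1: 1 black — skip
  11 gray
    5 gray
      9 gray
        3 gray
          4 gray
            4→10: 10 black — skip
          4 black
        3 black
      9 black
      5→8: 8 black — skip
    5 black
    11→4: 4 black — skip
    11→9: 9 black — skip
  11 black
2 black
6 gray
  6→10: 10 black — skip
  7 gray
    7→10: 10 black — skip
    13 gray
      13→4: 4 black — skip
      13→0: 0 black — skip
    13 black
  7 black
  6→2: 2 black — skip
  6→5: 5 black — skip
6 black
Every edge goes to a white or black vertex — no back edge, so the graph is acyclic.

No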